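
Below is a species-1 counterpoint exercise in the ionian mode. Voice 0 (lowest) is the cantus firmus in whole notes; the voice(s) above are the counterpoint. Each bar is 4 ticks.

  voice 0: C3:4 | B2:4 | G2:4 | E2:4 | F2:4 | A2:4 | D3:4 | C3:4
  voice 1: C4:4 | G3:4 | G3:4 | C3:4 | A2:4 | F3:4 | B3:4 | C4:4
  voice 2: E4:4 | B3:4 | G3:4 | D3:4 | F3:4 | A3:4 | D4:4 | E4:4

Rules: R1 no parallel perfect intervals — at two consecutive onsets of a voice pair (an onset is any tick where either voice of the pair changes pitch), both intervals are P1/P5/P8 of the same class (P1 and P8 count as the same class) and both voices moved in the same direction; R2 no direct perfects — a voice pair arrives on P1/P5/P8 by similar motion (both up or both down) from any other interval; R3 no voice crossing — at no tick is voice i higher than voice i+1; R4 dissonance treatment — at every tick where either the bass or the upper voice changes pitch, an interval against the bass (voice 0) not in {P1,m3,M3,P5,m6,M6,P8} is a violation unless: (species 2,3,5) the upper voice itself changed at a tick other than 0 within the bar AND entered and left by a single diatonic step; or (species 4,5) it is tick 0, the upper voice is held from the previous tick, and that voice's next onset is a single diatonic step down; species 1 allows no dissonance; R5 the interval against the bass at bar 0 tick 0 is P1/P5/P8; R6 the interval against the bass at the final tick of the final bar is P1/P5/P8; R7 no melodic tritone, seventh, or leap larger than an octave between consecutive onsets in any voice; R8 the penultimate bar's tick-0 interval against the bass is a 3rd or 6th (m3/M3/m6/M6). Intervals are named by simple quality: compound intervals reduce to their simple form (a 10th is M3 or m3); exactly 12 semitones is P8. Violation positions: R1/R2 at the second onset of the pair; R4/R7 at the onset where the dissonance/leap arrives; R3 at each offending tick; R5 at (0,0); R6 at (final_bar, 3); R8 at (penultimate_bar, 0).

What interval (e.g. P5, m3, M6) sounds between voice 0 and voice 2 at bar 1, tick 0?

P8

voice 0=B2 voice 2=B3 -> P8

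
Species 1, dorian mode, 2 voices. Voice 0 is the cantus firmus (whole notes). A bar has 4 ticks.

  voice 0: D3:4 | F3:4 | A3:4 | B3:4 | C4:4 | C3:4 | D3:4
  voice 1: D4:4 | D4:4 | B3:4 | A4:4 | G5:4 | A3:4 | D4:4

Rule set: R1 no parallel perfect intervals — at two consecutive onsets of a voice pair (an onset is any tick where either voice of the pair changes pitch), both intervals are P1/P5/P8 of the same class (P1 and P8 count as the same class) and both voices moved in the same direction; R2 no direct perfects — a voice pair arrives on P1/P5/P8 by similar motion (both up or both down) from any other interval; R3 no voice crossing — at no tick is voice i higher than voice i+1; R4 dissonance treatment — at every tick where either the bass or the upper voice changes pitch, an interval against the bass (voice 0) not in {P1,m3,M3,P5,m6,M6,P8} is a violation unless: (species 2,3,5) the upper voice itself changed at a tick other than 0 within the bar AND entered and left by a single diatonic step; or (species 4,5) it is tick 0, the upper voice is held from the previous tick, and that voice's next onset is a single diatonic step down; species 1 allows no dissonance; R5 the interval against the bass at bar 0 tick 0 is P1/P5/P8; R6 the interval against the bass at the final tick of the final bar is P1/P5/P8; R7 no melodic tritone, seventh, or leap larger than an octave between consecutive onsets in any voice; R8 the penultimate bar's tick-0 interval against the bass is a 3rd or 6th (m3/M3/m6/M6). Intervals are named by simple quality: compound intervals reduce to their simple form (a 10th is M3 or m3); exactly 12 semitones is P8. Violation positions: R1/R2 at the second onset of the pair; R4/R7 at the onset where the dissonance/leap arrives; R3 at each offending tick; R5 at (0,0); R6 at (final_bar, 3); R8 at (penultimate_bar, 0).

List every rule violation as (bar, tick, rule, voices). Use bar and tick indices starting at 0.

(2, 0, R4, (0, 1))
(3, 0, R4, (0, 1))
(3, 0, R7, (1,))
(4, 0, R2, (0, 1))
(4, 0, R7, (1,))
(5, 0, R7, (1,))
(6, 0, R2, (0, 1))

bar 0: v0=D3 v1=D4 downbeat P8
bar 1: v0=F3 v1=D4 downbeat M6
bar 2: v0=A3 v1=B3 downbeat M2
bar 3: v0=B3 v1=A4 downbeat m7
bar 4: v0=C4 v1=G5 downbeat P5
bar 5: v0=C3 v1=A3 downbeat M6
bar 6: v0=D3 v1=D4 downbeat P8
  -> R4 @ bar 2 tick 0 v(0, 1): A3/B3 M2 untreated
  -> R4 @ bar 3 tick 0 v(0, 1): B3/A4 m7 untreated
  -> R7 @ bar 3 tick 0 v(1,): B3->A4 leap 10st
  -> R2 @ bar 4 tick 0 v(0, 1): B3/A4 m7 -> C4/G5 P5 similar
  -> R7 @ bar 4 tick 0 v(1,): A4->G5 leap 10st
  -> R7 @ bar 5 tick 0 v(1,): G5->A3 leap 22st
  -> R2 @ bar 6 tick 0 v(0, 1): C3/A3 M6 -> D3/D4 P8 similar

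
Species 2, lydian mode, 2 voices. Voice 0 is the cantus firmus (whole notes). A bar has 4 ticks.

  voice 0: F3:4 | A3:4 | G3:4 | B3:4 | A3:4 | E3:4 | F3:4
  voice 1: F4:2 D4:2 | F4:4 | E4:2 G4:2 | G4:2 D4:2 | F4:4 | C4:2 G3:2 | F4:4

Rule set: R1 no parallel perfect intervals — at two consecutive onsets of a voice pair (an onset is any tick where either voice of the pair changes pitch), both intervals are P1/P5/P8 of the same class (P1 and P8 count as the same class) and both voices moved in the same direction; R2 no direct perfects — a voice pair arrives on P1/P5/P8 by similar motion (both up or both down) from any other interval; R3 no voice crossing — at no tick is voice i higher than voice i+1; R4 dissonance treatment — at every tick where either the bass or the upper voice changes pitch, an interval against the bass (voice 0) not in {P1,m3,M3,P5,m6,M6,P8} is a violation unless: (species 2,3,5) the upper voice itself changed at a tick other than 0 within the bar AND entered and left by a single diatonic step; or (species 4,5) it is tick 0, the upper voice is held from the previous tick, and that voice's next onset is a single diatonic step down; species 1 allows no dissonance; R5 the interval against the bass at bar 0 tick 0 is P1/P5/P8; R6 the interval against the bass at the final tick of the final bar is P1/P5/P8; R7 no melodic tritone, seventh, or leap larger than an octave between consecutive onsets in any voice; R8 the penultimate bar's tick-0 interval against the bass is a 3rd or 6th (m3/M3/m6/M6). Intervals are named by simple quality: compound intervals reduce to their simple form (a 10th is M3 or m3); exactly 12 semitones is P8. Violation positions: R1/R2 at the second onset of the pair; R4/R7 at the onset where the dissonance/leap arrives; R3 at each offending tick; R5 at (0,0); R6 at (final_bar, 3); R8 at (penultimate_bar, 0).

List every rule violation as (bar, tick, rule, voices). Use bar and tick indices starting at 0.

(6, 0, R2, (0, 1))
(6, 0, R7, (1,))

bar 0: v0=F3 v1=F4 downbeat P8
bar 1: v0=A3 v1=F4 downbeat m6
bar 2: v0=G3 v1=E4 downbeat M6
bar 3: v0=B3 v1=G4 downbeat m6
bar 4: v0=A3 v1=F4 downbeat m6
bar 5: v0=E3 v1=C4 downbeat m6
bar 6: v0=F3 v1=F4 downbeat P8
  -> R2 @ bar 6 tick 0 v(0, 1): E3/G3 m3 -> F3/F4 P8 similar
  -> R7 @ bar 6 tick 0 v(1,): G3->F4 leap 10st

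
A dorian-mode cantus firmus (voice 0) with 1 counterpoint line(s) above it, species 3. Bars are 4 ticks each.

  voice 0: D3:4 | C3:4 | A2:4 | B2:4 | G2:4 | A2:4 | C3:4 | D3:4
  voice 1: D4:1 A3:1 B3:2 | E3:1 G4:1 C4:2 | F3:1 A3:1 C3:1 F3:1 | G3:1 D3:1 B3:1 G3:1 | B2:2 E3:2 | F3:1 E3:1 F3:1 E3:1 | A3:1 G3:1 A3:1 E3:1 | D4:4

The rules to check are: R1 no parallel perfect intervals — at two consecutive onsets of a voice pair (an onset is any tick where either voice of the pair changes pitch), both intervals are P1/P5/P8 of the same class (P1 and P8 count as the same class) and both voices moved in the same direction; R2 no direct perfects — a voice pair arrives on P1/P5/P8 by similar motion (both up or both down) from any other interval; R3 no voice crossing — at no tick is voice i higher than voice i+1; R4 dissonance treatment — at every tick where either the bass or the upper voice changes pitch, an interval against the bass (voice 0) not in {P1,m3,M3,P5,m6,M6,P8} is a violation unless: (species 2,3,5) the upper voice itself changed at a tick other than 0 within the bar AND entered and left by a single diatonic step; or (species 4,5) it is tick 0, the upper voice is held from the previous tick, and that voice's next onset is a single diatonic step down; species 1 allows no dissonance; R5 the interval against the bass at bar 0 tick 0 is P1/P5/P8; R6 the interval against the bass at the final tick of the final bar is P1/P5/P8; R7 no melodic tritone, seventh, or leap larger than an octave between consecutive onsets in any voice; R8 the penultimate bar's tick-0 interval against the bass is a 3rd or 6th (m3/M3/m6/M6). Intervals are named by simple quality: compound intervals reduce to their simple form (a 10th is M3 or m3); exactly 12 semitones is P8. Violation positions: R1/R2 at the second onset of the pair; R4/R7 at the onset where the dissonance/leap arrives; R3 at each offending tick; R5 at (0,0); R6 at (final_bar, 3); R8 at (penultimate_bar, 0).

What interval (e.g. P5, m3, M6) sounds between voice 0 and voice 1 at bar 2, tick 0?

voice 0=A2 voice 1=F3 -> m6

m6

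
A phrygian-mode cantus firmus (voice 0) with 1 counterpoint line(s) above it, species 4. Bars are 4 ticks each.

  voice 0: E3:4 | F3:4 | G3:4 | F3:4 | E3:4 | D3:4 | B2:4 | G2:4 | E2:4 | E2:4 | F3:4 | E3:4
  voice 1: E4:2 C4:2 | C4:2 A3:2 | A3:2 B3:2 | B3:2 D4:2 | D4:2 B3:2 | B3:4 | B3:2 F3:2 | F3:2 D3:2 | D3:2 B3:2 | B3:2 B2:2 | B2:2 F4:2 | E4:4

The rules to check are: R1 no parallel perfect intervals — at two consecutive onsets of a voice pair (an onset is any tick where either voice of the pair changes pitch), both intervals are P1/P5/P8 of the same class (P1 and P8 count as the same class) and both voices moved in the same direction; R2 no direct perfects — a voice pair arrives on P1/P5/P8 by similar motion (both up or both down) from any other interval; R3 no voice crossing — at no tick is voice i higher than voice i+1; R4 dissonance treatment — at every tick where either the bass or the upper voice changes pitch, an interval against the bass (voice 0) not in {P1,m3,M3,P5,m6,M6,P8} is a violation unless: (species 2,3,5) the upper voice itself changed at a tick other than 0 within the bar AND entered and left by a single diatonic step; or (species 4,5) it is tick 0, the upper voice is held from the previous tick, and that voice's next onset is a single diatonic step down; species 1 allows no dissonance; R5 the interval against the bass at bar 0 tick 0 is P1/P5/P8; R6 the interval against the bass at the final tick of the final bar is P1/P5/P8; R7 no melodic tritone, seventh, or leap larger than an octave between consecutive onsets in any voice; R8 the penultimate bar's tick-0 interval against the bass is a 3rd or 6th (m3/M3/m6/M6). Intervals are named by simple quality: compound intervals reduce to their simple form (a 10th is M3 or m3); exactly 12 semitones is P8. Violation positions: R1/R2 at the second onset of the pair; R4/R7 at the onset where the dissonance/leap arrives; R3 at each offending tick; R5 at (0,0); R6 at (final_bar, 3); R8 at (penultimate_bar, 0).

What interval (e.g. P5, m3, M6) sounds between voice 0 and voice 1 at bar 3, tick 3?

M6

voice 0=F3 voice 1=D4 -> M6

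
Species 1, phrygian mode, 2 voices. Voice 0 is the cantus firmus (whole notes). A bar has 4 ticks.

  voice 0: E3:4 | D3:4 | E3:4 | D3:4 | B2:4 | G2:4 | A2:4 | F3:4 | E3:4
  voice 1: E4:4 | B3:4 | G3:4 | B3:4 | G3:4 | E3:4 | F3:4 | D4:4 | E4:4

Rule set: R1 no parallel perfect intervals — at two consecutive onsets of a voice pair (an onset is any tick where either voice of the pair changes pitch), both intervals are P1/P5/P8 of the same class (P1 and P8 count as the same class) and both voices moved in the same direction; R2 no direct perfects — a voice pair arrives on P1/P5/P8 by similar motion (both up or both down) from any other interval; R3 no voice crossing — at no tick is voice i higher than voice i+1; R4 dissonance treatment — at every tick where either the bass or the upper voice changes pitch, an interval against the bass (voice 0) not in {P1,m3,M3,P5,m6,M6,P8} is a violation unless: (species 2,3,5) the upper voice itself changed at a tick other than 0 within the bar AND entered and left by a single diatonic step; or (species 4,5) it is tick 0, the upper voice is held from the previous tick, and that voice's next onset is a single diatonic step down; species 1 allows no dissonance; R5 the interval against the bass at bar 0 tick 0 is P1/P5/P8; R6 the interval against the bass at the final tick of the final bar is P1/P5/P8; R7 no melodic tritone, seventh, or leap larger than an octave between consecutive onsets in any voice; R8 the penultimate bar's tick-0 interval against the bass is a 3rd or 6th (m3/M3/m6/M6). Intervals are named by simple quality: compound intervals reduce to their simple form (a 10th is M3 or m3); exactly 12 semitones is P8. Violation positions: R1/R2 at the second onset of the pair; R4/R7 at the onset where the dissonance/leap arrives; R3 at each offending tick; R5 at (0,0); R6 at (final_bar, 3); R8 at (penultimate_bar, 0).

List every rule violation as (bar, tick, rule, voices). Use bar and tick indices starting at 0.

No violations across 9 bars (E3..E3 vs E4..E4).

bar 0: v0=E3 v1=E4 downbeat P8
bar 1: v0=D3 v1=B3 downbeat M6
bar 2: v0=E3 v1=G3 downbeat m3
bar 3: v0=D3 v1=B3 downbeat M6
bar 4: v0=B2 v1=G3 downbeat m6
bar 5: v0=G2 v1=E3 downbeat M6
bar 6: v0=A2 v1=F3 downbeat m6
bar 7: v0=F3 v1=D4 downbeat M6
bar 8: v0=E3 v1=E4 downbeat P8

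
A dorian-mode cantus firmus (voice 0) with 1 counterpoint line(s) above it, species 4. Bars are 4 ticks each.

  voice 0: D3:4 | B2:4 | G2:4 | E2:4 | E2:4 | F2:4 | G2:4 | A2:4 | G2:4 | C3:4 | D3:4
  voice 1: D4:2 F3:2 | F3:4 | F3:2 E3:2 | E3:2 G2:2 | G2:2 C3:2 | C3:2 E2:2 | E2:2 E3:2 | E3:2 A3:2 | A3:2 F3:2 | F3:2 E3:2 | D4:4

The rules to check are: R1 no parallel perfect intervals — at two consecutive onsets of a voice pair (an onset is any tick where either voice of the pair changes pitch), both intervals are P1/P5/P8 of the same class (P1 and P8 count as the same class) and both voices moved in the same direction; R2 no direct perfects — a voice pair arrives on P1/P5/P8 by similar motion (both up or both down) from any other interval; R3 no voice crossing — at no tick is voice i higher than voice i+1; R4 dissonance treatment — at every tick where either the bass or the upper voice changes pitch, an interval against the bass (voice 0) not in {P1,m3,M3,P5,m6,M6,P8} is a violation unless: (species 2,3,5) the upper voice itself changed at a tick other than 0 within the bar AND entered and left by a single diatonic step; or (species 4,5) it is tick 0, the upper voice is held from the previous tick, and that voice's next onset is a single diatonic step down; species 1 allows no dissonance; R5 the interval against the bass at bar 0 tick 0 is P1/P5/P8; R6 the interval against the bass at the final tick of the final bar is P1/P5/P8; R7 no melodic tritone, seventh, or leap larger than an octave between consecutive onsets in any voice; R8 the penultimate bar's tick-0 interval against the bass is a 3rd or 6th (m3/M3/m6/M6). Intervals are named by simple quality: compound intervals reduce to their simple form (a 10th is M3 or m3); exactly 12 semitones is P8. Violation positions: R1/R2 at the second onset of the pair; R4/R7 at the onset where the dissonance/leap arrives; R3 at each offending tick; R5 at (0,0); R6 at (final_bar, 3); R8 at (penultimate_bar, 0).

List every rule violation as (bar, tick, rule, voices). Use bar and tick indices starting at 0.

bar 0: v0=D3 v1=D4 downbeat P8
bar 1: v0=B2 v1=F3 downbeat TT
bar 2: v0=G2 v1=F3 downbeat m7
bar 3: v0=E2 v1=E3 downbeat P8
bar 4: v0=E2 v1=G2 downbeat m3
bar 5: v0=F2 v1=C3 downbeat P5
bar 6: v0=G2 v1=E2 downbeat m3
bar 7: v0=A2 v1=E3 downbeat P5
bar 8: v0=G2 v1=A3 downbeat M2
bar 9: v0=C3 v1=F3 downbeat P4
bar 10: v0=D3 v1=D4 downbeat P8
  -> R3 @ bar 5 tick 2 v(0, 1): F2 above E2
  -> R4 @ bar 5 tick 2 v(0, 1): F2/E2 m2 untreated
  -> R3 @ bar 5 tick 3 v(0, 1): F2 above E2
  -> R3 @ bar 6 tick 0 v(0, 1): G2 above E2
  -> R3 @ bar 6 tick 1 v(0, 1): G2 above E2
  -> R4 @ bar 8 tick 0 v(0, 1): G2/A3 M2 untreated
  -> R4 @ bar 8 tick 2 v(0, 1): G2/F3 m7 untreated
  -> R8 @ bar 9 tick 0 v(0, 1): penult P4 not 3rd/6th
  -> R2 @ bar 10 tick 0 v(0, 1): C3/E3 M3 -> D3/D4 P8 similar
  -> R7 @ bar 10 tick 0 v(1,): E3->D4 leap 10st

(5, 2, R3, (0, 1))
(5, 2, R4, (0, 1))
(5, 3, R3, (0, 1))
(6, 0, R3, (0, 1))
(6, 1, R3, (0, 1))
(8, 0, R4, (0, 1))
(8, 2, R4, (0, 1))
(9, 0, R8, (0, 1))
(10, 0, R2, (0, 1))
(10, 0, R7, (1,))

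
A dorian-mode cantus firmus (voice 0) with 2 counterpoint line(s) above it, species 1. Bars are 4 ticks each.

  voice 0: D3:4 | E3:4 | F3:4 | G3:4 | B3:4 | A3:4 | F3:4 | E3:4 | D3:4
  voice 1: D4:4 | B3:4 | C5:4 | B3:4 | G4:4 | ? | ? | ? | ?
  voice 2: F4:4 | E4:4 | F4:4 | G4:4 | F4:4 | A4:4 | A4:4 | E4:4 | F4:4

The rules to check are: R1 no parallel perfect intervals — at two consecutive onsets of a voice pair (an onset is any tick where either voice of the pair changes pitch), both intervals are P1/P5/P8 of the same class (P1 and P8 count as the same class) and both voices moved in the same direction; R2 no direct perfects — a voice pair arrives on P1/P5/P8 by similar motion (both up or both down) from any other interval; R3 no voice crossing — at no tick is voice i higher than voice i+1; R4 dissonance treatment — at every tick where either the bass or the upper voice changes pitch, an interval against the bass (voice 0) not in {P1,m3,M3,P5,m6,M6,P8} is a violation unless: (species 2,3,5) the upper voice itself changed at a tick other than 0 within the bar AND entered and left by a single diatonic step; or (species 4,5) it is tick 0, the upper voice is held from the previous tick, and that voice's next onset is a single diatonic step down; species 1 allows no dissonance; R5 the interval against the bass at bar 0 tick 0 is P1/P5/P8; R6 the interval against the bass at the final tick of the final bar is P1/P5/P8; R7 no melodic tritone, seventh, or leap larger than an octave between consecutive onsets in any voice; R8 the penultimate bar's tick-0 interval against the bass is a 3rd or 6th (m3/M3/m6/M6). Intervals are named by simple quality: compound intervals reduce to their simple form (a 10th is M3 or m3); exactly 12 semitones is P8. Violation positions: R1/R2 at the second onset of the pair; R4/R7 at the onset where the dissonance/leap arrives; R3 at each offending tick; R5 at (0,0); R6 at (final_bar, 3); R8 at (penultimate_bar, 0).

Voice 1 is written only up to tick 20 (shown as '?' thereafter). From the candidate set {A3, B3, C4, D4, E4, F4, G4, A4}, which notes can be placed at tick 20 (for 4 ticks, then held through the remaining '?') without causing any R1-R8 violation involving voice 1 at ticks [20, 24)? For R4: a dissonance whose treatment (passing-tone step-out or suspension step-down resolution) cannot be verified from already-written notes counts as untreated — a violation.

{C4, F4}

A3: violates R2,R7
B3: violates R4
C4: legal
D4: violates R4
E4: violates R2
F4: legal
G4: violates R4
A4: violates R2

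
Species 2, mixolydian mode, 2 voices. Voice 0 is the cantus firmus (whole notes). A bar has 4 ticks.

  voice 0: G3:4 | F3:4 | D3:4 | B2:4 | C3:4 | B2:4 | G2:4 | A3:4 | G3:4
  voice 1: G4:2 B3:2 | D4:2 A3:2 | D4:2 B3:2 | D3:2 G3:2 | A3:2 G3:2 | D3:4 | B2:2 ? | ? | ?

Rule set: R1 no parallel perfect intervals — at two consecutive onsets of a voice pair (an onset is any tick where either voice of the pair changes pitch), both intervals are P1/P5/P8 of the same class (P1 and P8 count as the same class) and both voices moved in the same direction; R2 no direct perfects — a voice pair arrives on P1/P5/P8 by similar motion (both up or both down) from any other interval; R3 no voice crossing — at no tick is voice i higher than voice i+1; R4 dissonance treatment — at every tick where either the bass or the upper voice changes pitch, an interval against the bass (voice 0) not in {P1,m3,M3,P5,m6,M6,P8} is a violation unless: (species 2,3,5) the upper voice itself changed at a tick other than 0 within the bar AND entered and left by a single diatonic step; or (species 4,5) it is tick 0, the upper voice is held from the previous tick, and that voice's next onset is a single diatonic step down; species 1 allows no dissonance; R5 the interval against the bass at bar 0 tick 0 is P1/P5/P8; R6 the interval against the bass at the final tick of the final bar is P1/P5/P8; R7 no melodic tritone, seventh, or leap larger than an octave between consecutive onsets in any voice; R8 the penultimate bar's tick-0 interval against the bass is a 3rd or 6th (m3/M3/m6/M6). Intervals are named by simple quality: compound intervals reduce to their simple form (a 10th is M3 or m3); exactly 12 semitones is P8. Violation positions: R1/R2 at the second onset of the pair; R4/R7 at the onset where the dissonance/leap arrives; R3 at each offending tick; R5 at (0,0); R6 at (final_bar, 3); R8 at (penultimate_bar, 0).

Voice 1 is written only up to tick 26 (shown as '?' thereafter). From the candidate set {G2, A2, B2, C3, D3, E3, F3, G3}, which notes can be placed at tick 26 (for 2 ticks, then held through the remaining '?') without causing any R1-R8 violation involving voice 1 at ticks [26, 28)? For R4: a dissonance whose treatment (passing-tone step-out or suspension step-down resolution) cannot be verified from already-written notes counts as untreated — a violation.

{B2, D3, E3, G2, G3}

G2: legal
A2: violates R4
B2: legal
C3: violates R4
D3: legal
E3: legal
F3: violates R4,R7
G3: legal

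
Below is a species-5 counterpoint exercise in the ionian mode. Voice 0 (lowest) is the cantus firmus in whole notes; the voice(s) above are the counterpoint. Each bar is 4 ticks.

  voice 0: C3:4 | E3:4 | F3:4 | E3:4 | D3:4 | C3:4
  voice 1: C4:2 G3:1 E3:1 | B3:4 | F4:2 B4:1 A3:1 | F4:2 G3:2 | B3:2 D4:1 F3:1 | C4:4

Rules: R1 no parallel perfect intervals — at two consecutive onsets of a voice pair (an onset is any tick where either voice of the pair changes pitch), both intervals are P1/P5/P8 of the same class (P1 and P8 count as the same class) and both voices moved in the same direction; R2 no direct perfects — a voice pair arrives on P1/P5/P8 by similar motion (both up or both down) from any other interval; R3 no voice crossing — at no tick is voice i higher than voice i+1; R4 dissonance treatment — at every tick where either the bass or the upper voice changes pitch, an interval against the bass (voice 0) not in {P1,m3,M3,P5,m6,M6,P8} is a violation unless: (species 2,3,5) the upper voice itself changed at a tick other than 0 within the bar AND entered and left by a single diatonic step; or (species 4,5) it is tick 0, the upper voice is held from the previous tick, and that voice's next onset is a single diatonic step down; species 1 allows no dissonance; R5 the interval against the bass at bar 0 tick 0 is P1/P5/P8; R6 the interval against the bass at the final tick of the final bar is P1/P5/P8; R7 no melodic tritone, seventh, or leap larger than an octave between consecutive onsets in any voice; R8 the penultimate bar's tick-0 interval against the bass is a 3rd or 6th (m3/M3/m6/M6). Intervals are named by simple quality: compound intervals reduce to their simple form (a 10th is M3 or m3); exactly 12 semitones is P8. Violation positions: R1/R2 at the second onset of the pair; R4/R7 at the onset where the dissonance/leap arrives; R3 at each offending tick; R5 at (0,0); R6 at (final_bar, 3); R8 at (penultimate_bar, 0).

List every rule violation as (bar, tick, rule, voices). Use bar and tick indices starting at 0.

bar 0: v0=C3 v1=C4 downbeat P8
bar 1: v0=E3 v1=B3 downbeat P5
bar 2: v0=F3 v1=F4 downbeat P8
bar 3: v0=E3 v1=F4 downbeat m2
bar 4: v0=D3 v1=B3 downbeat M6
bar 5: v0=C3 v1=C4 downbeat P8
  -> R2 @ bar 1 tick 0 v(0, 1): C3/E3 M3 -> E3/B3 P5 similar
  -> R2 @ bar 2 tick 0 v(0, 1): E3/B3 P5 -> F3/F4 P8 similar
  -> R7 @ bar 2 tick 0 v(1,): B3->F4 leap 6st
  -> R4 @ bar 2 tick 2 v(0, 1): F3/B4 TT untreated
  -> R7 @ bar 2 tick 2 v(1,): F4->B4 leap 6st
  -> R7 @ bar 2 tick 3 v(1,): B4->A3 leap 14st
  -> R4 @ bar 3 tick 0 v(0, 1): E3/F4 m2 untreated
  -> R7 @ bar 3 tick 2 v(1,): F4->G3 leap 10st

(1, 0, R2, (0, 1))
(2, 0, R2, (0, 1))
(2, 0, R7, (1,))
(2, 2, R4, (0, 1))
(2, 2, R7, (1,))
(2, 3, R7, (1,))
(3, 0, R4, (0, 1))
(3, 2, R7, (1,))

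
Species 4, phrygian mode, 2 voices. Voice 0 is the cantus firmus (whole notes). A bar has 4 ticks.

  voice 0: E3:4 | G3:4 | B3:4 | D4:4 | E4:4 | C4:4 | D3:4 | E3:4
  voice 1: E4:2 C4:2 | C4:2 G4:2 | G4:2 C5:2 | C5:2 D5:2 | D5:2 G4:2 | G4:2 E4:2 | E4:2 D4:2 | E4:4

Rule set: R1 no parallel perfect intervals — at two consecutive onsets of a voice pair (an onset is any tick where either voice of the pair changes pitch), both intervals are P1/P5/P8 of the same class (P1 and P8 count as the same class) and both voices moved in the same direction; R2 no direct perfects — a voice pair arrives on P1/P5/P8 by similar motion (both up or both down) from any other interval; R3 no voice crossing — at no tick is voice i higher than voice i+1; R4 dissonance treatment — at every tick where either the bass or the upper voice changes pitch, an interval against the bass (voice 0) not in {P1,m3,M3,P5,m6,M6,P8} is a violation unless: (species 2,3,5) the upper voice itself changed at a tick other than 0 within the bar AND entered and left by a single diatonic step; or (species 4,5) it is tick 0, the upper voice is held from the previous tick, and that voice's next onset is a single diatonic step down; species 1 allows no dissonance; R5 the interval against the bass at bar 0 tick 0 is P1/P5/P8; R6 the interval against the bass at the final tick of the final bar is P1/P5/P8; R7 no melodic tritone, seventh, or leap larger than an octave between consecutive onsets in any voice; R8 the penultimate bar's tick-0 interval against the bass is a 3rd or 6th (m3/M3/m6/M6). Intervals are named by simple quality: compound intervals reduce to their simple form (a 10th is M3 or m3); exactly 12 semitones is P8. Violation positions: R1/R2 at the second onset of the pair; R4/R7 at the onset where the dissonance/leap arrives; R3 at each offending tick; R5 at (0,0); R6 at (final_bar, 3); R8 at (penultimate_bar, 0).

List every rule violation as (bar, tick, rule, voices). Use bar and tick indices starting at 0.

(1, 0, R4, (0, 1))
(2, 2, R4, (0, 1))
(3, 0, R4, (0, 1))
(4, 0, R4, (0, 1))
(6, 0, R7, (0,))
(6, 0, R8, (0, 1))
(7, 0, R1, (0, 1))

bar 0: v0=E3 v1=E4 downbeat P8
bar 1: v0=G3 v1=C4 downbeat P4
bar 2: v0=B3 v1=G4 downbeat m6
bar 3: v0=D4 v1=C5 downbeat m7
bar 4: v0=E4 v1=D5 downbeat m7
bar 5: v0=C4 v1=G4 downbeat P5
bar 6: v0=D3 v1=E4 downbeat M2
bar 7: v0=E3 v1=E4 downbeat P8
  -> R4 @ bar 1 tick 0 v(0, 1): G3/C4 P4 untreated
  -> R4 @ bar 2 tick 2 v(0, 1): B3/C5 m2 untreated
  -> R4 @ bar 3 tick 0 v(0, 1): D4/C5 m7 untreated
  -> R4 @ bar 4 tick 0 v(0, 1): E4/D5 m7 untreated
  -> R7 @ bar 6 tick 0 v(0,): C4->D3 leap 10st
  -> R8 @ bar 6 tick 0 v(0, 1): penult M2 not 3rd/6th
  -> R1 @ bar 7 tick 0 v(0, 1): D3/D4 P8 -> E3/E4 P8 similar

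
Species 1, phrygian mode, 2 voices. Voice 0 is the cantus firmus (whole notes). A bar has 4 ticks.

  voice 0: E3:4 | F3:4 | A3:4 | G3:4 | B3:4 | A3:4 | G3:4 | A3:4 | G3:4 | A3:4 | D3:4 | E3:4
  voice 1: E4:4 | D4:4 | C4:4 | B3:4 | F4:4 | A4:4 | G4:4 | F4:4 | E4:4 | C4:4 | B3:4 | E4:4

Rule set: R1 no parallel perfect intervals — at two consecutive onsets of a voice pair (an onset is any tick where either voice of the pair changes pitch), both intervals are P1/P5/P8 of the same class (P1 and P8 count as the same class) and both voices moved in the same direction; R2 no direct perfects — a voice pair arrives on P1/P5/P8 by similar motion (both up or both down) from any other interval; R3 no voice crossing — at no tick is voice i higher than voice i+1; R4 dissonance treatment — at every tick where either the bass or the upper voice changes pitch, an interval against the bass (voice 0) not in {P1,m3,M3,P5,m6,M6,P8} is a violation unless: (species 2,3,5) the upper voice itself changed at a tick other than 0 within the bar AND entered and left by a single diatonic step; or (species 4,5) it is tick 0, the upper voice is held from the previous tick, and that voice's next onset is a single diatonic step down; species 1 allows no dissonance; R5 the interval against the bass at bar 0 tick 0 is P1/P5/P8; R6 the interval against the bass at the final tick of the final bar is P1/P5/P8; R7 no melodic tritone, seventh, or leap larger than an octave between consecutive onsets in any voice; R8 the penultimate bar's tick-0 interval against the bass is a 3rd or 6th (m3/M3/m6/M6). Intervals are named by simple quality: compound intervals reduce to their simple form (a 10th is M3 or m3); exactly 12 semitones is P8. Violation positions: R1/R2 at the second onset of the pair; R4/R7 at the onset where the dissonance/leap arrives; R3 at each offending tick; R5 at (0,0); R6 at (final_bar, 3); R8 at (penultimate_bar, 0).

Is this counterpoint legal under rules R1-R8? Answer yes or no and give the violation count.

No (4 violations)

bar 0: v0=E3 v1=E4 (P8)
bar 1: v0=F3 v1=D4 (M6)
bar 2: v0=A3 v1=C4 (m3)
bar 3: v0=G3 v1=B3 (M3)
bar 4: v0=B3 v1=F4 (TT)
bar 5: v0=A3 v1=A4 (P8)
bar 6: v0=G3 v1=G4 (P8)
bar 7: v0=A3 v1=F4 (m6)
bar 8: v0=G3 v1=E4 (M6)
bar 9: v0=A3 v1=C4 (m3)
bar 10: v0=D3 v1=B3 (M6)
bar 11: v0=E3 v1=E4 (P8)
  R4 @ bar4.0: B3/F4 TT untreated
  R7 @ bar4.0: B3->F4 leap 6st
  R1 @ bar6.0: A3/A4 P8 -> G3/G4 P8 similar
  R2 @ bar11.0: D3/B3 M6 -> E3/E4 P8 similar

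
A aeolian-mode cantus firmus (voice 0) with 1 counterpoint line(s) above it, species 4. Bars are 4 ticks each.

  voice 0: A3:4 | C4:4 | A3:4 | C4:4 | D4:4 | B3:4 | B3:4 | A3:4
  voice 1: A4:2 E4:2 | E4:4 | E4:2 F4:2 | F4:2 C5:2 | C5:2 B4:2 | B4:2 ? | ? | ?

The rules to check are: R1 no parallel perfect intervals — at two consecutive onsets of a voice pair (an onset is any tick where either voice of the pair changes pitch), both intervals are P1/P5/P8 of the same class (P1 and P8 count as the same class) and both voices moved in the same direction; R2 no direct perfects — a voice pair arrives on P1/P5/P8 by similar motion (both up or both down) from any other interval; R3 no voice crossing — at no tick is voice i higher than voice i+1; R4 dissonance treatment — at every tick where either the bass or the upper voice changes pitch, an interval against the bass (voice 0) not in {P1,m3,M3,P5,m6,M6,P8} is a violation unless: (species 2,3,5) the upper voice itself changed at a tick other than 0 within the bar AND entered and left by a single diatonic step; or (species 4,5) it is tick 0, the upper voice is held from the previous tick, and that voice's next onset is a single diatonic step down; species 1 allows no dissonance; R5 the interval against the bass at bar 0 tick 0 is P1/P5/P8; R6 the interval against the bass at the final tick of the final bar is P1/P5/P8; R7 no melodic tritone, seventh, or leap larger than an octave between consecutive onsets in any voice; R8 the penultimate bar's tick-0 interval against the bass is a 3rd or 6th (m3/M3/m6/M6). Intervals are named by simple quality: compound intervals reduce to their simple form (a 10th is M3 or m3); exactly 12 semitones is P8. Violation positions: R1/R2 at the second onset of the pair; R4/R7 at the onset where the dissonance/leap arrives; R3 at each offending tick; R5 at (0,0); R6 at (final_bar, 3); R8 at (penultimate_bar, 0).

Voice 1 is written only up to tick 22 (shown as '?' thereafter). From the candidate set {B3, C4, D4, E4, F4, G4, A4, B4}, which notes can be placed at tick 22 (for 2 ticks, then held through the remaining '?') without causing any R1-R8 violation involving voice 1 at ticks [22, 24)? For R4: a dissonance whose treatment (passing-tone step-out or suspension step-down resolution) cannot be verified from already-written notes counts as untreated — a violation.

{B3, B4, D4, G4}

B3: legal
C4: violates R4,R7
D4: legal
E4: violates R4
F4: violates R4,R7
G4: legal
A4: violates R4
B4: legal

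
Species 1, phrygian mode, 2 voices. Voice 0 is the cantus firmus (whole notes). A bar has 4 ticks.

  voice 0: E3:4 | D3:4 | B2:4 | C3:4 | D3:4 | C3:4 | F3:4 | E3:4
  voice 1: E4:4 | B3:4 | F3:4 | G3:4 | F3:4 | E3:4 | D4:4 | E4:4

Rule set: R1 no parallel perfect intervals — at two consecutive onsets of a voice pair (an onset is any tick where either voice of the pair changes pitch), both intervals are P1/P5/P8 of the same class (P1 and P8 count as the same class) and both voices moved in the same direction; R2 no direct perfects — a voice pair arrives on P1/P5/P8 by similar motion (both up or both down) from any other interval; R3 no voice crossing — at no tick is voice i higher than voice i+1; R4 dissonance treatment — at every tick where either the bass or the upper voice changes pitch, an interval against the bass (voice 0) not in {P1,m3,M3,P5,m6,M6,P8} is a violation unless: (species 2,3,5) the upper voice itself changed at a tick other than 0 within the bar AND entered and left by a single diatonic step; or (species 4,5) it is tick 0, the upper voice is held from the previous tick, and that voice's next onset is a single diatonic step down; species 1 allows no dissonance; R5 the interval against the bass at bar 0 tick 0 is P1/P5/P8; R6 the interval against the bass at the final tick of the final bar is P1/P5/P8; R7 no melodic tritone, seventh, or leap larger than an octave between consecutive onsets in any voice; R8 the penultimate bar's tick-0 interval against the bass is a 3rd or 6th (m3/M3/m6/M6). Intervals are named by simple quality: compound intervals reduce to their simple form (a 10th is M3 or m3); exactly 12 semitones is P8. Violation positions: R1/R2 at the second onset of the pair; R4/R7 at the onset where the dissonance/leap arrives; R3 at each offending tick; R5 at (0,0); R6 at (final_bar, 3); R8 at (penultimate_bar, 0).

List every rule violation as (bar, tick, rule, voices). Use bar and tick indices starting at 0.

(2, 0, R4, (0, 1))
(2, 0, R7, (1,))
(3, 0, R2, (0, 1))
(6, 0, R7, (1,))

bar 0: v0=E3 v1=E4 downbeat P8
bar 1: v0=D3 v1=B3 downbeat M6
bar 2: v0=B2 v1=F3 downbeat TT
bar 3: v0=C3 v1=G3 downbeat P5
bar 4: v0=D3 v1=F3 downbeat m3
bar 5: v0=C3 v1=E3 downbeat M3
bar 6: v0=F3 v1=D4 downbeat M6
bar 7: v0=E3 v1=E4 downbeat P8
  -> R4 @ bar 2 tick 0 v(0, 1): B2/F3 TT untreated
  -> R7 @ bar 2 tick 0 v(1,): B3->F3 leap 6st
  -> R2 @ bar 3 tick 0 v(0, 1): B2/F3 TT -> C3/G3 P5 similar
  -> R7 @ bar 6 tick 0 v(1,): E3->D4 leap 10st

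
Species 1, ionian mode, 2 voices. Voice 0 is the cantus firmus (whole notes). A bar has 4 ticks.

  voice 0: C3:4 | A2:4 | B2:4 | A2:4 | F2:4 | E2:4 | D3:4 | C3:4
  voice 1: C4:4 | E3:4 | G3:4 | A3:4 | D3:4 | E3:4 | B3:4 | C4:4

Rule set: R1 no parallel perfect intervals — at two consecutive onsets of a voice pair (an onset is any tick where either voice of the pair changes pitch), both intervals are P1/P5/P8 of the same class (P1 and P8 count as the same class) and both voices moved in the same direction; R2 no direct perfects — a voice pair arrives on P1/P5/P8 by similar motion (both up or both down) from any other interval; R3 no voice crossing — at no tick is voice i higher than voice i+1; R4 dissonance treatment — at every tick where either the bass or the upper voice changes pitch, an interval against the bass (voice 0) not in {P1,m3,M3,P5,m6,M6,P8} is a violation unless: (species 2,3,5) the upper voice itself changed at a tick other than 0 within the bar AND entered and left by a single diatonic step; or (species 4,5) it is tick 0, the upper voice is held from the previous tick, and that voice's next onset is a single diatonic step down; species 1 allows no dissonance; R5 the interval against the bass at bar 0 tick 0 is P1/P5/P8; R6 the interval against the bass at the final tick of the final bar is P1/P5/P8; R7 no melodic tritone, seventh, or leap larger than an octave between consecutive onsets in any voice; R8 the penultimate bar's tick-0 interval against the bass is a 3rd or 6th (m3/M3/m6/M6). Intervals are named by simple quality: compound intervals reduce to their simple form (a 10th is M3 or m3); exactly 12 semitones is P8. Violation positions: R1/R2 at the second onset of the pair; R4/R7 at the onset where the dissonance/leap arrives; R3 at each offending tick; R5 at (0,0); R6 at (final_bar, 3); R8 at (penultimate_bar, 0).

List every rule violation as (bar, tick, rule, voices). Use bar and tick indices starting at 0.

(1, 0, R2, (0, 1))
(6, 0, R7, (0,))

bar 0: v0=C3 v1=C4 downbeat P8
bar 1: v0=A2 v1=E3 downbeat P5
bar 2: v0=B2 v1=G3 downbeat m6
bar 3: v0=A2 v1=A3 downbeat P8
bar 4: v0=F2 v1=D3 downbeat M6
bar 5: v0=E2 v1=E3 downbeat P8
bar 6: v0=D3 v1=B3 downbeat M6
bar 7: v0=C3 v1=C4 downbeat P8
  -> R2 @ bar 1 tick 0 v(0, 1): C3/C4 P8 -> A2/E3 P5 similar
  -> R7 @ bar 6 tick 0 v(0,): E2->D3 leap 10st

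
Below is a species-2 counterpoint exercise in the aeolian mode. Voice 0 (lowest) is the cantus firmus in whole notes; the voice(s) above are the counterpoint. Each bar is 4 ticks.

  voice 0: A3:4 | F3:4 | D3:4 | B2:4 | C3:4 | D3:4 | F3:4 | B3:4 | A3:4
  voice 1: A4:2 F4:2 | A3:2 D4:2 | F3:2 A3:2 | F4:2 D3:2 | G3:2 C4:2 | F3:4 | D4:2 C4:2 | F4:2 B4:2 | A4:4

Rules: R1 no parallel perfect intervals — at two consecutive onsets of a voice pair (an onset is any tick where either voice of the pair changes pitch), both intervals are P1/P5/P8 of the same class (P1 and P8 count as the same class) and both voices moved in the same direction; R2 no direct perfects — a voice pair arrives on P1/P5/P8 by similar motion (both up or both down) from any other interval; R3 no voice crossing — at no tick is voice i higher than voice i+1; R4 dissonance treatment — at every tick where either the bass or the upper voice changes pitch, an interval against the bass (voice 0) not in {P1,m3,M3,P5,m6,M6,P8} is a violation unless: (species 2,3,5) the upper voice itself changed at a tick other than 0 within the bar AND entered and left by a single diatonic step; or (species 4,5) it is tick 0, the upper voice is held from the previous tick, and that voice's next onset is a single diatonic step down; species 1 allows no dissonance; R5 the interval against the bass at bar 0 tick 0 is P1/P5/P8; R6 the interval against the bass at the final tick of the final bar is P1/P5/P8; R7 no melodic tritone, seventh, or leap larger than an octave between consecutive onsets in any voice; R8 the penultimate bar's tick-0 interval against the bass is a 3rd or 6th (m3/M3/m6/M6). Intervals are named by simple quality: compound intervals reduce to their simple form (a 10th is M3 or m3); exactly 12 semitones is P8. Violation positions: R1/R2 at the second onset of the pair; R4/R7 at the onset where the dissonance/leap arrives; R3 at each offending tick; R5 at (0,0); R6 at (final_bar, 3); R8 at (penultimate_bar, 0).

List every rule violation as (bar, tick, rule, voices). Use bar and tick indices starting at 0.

bar 0: v0=A3 v1=A4 downbeat P8
bar 1: v0=F3 v1=A3 downbeat M3
bar 2: v0=D3 v1=F3 downbeat m3
bar 3: v0=B2 v1=F4 downbeat TT
bar 4: v0=C3 v1=G3 downbeat P5
bar 5: v0=D3 v1=F3 downbeat m3
bar 6: v0=F3 v1=D4 downbeat M6
bar 7: v0=B3 v1=F4 downbeat TT
bar 8: v0=A3 v1=A4 downbeat P8
  -> R4 @ bar 3 tick 0 v(0, 1): B2/F4 TT untreated
  -> R7 @ bar 3 tick 2 v(1,): F4->D3 leap 15st
  -> R2 @ bar 4 tick 0 v(0, 1): B2/D3 m3 -> C3/G3 P5 similar
  -> R4 @ bar 7 tick 0 v(0, 1): B3/F4 TT untreated
  -> R7 @ bar 7 tick 0 v(0,): F3->B3 leap 6st
  -> R8 @ bar 7 tick 0 v(0, 1): penult TT not 3rd/6th
  -> R7 @ bar 7 tick 2 v(1,): F4->B4 leap 6st
  -> R1 @ bar 8 tick 0 v(0, 1): B3/B4 P8 -> A3/A4 P8 similar

(3, 0, R4, (0, 1))
(3, 2, R7, (1,))
(4, 0, R2, (0, 1))
(7, 0, R4, (0, 1))
(7, 0, R7, (0,))
(7, 0, R8, (0, 1))
(7, 2, R7, (1,))
(8, 0, R1, (0, 1))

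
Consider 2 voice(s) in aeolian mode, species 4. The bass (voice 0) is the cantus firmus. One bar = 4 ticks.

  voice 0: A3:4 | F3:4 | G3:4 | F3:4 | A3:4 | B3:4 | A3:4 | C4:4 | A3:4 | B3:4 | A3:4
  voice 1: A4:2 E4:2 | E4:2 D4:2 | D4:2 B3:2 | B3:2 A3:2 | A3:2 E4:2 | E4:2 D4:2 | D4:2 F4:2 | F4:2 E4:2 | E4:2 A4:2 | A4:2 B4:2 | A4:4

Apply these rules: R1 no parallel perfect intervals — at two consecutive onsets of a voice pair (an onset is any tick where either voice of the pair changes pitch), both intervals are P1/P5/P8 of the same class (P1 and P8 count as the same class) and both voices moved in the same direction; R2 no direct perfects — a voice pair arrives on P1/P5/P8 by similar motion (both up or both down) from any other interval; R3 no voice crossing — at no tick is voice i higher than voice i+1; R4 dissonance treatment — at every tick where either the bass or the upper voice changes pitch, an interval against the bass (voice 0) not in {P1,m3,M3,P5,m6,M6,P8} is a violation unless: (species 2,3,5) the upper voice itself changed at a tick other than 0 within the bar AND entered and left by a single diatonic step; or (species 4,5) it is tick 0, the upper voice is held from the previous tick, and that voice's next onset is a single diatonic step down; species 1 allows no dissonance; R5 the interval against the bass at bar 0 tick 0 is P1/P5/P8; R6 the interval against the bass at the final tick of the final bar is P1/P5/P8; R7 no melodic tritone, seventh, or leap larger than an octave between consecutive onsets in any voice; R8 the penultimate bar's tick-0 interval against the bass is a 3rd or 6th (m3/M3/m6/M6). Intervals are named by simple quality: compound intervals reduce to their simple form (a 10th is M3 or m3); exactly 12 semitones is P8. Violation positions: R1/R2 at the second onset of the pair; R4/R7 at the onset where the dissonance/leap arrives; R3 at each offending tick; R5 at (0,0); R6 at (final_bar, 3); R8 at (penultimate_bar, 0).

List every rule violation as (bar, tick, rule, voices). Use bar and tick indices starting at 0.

bar 0: v0=A3 v1=A4 downbeat P8
bar 1: v0=F3 v1=E4 downbeat M7
bar 2: v0=G3 v1=D4 downbeat P5
bar 3: v0=F3 v1=B3 downbeat TT
bar 4: v0=A3 v1=A3 downbeat P1
bar 5: v0=B3 v1=E4 downbeat P4
bar 6: v0=A3 v1=D4 downbeat P4
bar 7: v0=C4 v1=F4 downbeat P4
bar 8: v0=A3 v1=E4 downbeat P5
bar 9: v0=B3 v1=A4 downbeat m7
bar 10: v0=A3 v1=A4 downbeat P8
  -> R4 @ bar 6 tick 0 v(0, 1): A3/D4 P4 untreated
  -> R4 @ bar 9 tick 0 v(0, 1): B3/A4 m7 untreated
  -> R8 @ bar 9 tick 0 v(0, 1): penult m7 not 3rd/6th
  -> R1 @ bar 10 tick 0 v(0, 1): B3/B4 P8 -> A3/A4 P8 similar

(6, 0, R4, (0, 1))
(9, 0, R4, (0, 1))
(9, 0, R8, (0, 1))
(10, 0, R1, (0, 1))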